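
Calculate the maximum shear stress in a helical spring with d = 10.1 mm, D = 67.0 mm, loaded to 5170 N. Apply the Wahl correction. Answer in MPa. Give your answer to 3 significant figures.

1050 MPa

Spring index C = D/d = 67.0/10.1 = 6.6337
K_W = (4C−1)/(4C−4) + 0.615/C = 25.535/22.535 + 0.0927 = 1.2258
τ₀ = 8FD/(πd³) = 8·5170·67.0/(π·10.1³) = 2.77112e+06/3236.8 = 856.13 MPa
τ_max = K·τ₀ = 1.2258 × 856.13 = 1049.5 MPa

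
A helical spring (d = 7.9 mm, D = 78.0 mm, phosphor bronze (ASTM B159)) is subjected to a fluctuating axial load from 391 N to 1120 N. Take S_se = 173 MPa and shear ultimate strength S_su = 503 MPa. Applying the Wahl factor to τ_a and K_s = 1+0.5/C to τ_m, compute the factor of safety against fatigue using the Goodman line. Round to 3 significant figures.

C = D/d = 78.0/7.9 = 9.8734; K_W = (4C−1)/(4C−4)+0.615/C = 1.1468; K_s = 1+0.5/C = 1.0506
F_a = (F_max−F_min)/2 = 364.5 N; F_m = (F_max+F_min)/2 = 755.5 N
τ_a = K_W·8F_aD/(πd³) = 1.1468 × 146.84 = 168.4 MPa
τ_m = K_s·8F_mD/(πd³) = 1.0506 × 304.36 = 319.77 MPa
Goodman: 1/n_f = τ_a/S_se + τ_m/S_su = 168.4/173 + 319.77/503 = 0.97341 + 0.63573 = 1.6091
n_f = 1/1.6091 = 0.6214

0.621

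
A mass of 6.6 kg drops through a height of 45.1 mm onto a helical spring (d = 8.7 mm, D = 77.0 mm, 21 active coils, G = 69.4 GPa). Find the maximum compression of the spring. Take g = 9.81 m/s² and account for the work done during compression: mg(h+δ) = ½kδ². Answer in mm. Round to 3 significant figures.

k = Gd⁴/(8D³N_a) = (69.4×10³)(8.7⁴)/(8·77.0³·21) = 5.1839 N/mm
W = mg = 6.6 × 9.81 = 64.746 N
½kδ² − Wδ − Wh = 0 → δ = (W + √(W² + 2kWh))/k
δ = (64.746 + √(4192 + 30274.3))/5.1839 = (64.746 + 185.65)/5.1839 = 48.303 mm

48.3 mm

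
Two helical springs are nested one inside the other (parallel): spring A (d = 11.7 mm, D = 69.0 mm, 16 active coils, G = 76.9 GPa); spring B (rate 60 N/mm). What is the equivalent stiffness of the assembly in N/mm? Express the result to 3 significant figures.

k_A = Gd⁴/(8D³N_a) = (76.9×10³)(11.7⁴)/(8·69.0³·16) = 34.27 N/mm
Parallel: k_eq = 34.27 + 60 = 94.27 N/mm

94.3 N/mm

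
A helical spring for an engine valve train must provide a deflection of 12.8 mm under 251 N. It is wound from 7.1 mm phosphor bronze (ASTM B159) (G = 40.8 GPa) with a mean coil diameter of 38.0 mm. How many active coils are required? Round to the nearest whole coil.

Required rate k = F/δ = 251/12.8 = 19.609 N/mm
N_a = Gd⁴/(8D³k) = (40.8×10³ × 7.1⁴)/(8 × 38.0³ × 19.609)
    = 1.0368e+08 / 8.60804e+06 = 12.04 → 12 coils

12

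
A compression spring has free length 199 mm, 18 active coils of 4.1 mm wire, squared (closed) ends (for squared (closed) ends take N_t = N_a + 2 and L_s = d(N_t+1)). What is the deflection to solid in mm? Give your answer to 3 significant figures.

113 mm

N_t = 20; L_s = 4.1·21 = 86.1 mm
δ_solid = L₀ − L_s = 199 − 86.1 = 112.9 mm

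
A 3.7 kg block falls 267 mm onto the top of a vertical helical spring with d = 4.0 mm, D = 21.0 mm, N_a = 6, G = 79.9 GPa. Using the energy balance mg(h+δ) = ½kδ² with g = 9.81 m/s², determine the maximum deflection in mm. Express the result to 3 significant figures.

21.3 mm

k = Gd⁴/(8D³N_a) = (79.9×10³)(4.0⁴)/(8·21.0³·6) = 46.014 N/mm
W = mg = 3.7 × 9.81 = 36.297 N
½kδ² − Wδ − Wh = 0 → δ = (W + √(W² + 2kWh))/k
δ = (36.297 + √(1317.5 + 891866))/46.014 = (36.297 + 945.08)/46.014 = 21.328 mm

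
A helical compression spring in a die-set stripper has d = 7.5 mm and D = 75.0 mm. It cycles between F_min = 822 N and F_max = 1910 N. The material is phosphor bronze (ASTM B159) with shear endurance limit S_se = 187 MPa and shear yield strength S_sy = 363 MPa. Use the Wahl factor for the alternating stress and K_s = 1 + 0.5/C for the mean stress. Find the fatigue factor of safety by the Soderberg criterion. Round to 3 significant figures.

0.303

C = D/d = 75.0/7.5 = 10.0000; K_W = (4C−1)/(4C−4)+0.615/C = 1.1448; K_s = 1+0.5/C = 1.0500
F_a = (F_max−F_min)/2 = 544 N; F_m = (F_max+F_min)/2 = 1366 N
τ_a = K_W·8F_aD/(πd³) = 1.1448 × 246.27 = 281.94 MPa
τ_m = K_s·8F_mD/(πd³) = 1.0500 × 618.4 = 649.32 MPa
Soderberg: 1/n_f = τ_a/S_se + τ_m/S_sy = 281.94/187 + 649.32/363 = 1.50771 + 1.78876 = 3.2965
n_f = 1/3.2965 = 0.3034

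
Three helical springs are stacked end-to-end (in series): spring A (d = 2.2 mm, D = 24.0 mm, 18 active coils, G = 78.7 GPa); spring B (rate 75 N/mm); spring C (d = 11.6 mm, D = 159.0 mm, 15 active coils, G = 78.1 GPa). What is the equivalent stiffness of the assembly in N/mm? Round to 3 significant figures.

k_A = Gd⁴/(8D³N_a) = (78.7×10³)(2.2⁴)/(8·24.0³·18) = 0.92612 N/mm
k_C = Gd⁴/(8D³N_a) = (78.1×10³)(11.6⁴)/(8·159.0³·15) = 2.9316 N/mm
Series: 1/k_eq = 1/0.92612 + 1/75 + 1/2.9316 = 1.4342; k_eq = 0.69725 N/mm

0.697 N/mm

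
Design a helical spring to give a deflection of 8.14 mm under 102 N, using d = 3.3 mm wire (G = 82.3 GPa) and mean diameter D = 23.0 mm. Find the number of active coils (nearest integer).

8

Required rate k = F/δ = 102/8.14 = 12.531 N/mm
N_a = Gd⁴/(8D³k) = (82.3×10³ × 3.3⁴)/(8 × 23.0³ × 12.531)
    = 9.76013e+06 / 1.21969e+06 = 8.002 → 8 coils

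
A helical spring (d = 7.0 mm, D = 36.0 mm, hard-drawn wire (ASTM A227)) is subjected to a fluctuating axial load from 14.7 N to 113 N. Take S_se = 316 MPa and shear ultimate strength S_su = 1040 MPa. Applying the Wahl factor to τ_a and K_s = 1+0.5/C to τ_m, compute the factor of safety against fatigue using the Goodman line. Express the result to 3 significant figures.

C = D/d = 36.0/7.0 = 5.1429; K_W = (4C−1)/(4C−4)+0.615/C = 1.3006; K_s = 1+0.5/C = 1.0972
F_a = (F_max−F_min)/2 = 49.15 N; F_m = (F_max+F_min)/2 = 63.85 N
τ_a = K_W·8F_aD/(πd³) = 1.3006 × 13.136 = 17.085 MPa
τ_m = K_s·8F_mD/(πd³) = 1.0972 × 17.065 = 18.724 MPa
Goodman: 1/n_f = τ_a/S_se + τ_m/S_su = 17.085/316 + 18.724/1040 = 0.05407 + 0.01800 = 0.072071
n_f = 1/0.072071 = 13.88

13.9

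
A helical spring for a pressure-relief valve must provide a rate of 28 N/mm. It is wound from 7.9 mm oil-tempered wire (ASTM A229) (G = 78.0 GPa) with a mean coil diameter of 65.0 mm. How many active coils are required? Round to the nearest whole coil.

N_a = Gd⁴/(8D³k) = (78.0×10³ × 7.9⁴)/(8 × 65.0³ × 28)
    = 3.03811e+08 / 6.1516e+07 = 4.939 → 5 coils

5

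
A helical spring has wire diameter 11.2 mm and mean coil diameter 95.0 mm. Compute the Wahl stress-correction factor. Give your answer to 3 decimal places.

1.173

C = D/d = 95.0/11.2 = 8.4821
K_W = (4C−1)/(4C−4) + 0.615/C = 32.929/29.929 + 0.0725 = 1.1727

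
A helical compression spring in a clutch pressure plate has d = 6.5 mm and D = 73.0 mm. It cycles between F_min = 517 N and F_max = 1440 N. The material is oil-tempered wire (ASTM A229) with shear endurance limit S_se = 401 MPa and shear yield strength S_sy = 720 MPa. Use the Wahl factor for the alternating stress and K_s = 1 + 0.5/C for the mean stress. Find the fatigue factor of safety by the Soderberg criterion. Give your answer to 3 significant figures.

0.544

C = D/d = 73.0/6.5 = 11.2308; K_W = (4C−1)/(4C−4)+0.615/C = 1.1281; K_s = 1+0.5/C = 1.0445
F_a = (F_max−F_min)/2 = 461.5 N; F_m = (F_max+F_min)/2 = 978.5 N
τ_a = K_W·8F_aD/(πd³) = 1.1281 × 312.39 = 352.4 MPa
τ_m = K_s·8F_mD/(πd³) = 1.0445 × 662.34 = 691.83 MPa
Soderberg: 1/n_f = τ_a/S_se + τ_m/S_sy = 352.4/401 + 691.83/720 = 0.87879 + 0.96088 = 1.8397
n_f = 1/1.8397 = 0.5436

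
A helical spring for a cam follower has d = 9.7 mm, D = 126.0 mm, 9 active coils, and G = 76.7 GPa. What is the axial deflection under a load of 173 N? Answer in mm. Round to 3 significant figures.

36.7 mm

k = Gd⁴/(8D³N_a) = (76.7×10³)(9.7⁴)/(8·126.0³·9) = 4.7145 N/mm
δ = F/k = 173 / 4.7145 = 36.695 mm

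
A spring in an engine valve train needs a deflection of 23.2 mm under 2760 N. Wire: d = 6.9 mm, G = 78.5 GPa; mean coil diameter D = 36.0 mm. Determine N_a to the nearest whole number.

4

Required rate k = F/δ = 2760/23.2 = 118.97 N/mm
N_a = Gd⁴/(8D³k) = (78.5×10³ × 6.9⁴)/(8 × 36.0³ × 118.97)
    = 1.77937e+08 / 4.44036e+07 = 4.007 → 4 coils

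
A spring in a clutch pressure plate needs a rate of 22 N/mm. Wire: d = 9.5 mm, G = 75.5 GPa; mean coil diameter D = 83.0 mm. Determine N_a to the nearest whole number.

6

N_a = Gd⁴/(8D³k) = (75.5×10³ × 9.5⁴)/(8 × 83.0³ × 22)
    = 6.14952e+08 / 1.00635e+08 = 6.111 → 6 coils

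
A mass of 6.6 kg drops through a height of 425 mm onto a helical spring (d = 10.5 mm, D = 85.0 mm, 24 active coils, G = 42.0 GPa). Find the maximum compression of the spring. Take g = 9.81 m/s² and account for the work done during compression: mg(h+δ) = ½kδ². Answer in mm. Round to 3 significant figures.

k = Gd⁴/(8D³N_a) = (42.0×10³)(10.5⁴)/(8·85.0³·24) = 4.3296 N/mm
W = mg = 6.6 × 9.81 = 64.746 N
½kδ² − Wδ − Wh = 0 → δ = (W + √(W² + 2kWh))/k
δ = (64.746 + √(4192 + 238276))/4.3296 = (64.746 + 492.41)/4.3296 = 128.69 mm

129 mm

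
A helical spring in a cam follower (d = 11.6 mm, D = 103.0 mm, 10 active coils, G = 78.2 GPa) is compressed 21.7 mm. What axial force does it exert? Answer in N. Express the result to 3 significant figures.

k = Gd⁴/(8D³N_a) = (78.2×10³)(11.6⁴)/(8·103.0³·10) = 16.197 N/mm
F = k·δ = 16.197 × 21.7 = 351.48 N

351 N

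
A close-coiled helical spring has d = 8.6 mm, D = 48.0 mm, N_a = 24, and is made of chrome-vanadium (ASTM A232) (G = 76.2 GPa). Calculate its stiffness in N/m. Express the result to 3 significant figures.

19600 N/m

k = Gd⁴/(8D³N_a) = (76.2×10³ × 8.6⁴) / (8 × 48.0³ × 24)
  = 4.1682e+08 / 2.12337e+07 = 19.63 N/mm = 19630 N/m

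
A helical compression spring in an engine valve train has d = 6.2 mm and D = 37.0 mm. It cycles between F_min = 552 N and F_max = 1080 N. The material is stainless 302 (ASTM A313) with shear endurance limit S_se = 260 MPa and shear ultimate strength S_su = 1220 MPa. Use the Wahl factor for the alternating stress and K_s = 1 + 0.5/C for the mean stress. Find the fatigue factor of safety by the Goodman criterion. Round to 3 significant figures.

C = D/d = 37.0/6.2 = 5.9677; K_W = (4C−1)/(4C−4)+0.615/C = 1.2540; K_s = 1+0.5/C = 1.0838
F_a = (F_max−F_min)/2 = 264 N; F_m = (F_max+F_min)/2 = 816 N
τ_a = K_W·8F_aD/(πd³) = 1.2540 × 104.37 = 130.88 MPa
τ_m = K_s·8F_mD/(πd³) = 1.0838 × 322.59 = 349.62 MPa
Goodman: 1/n_f = τ_a/S_se + τ_m/S_su = 130.88/260 + 349.62/1220 = 0.50339 + 0.28658 = 0.78997
n_f = 1/0.78997 = 1.266

1.27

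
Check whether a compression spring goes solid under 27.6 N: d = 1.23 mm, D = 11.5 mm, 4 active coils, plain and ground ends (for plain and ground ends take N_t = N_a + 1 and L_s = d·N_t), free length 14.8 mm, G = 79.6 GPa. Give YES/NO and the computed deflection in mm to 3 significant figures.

k = Gd⁴/(8D³N_a) = (79.6×10³)(1.23⁴)/(8·11.5³·4) = 3.7436 N/mm
N_t = 5; L_s = 1.23·5 = 6.15 mm; δ_solid = L₀ − L_s = 14.8 − 6.15 = 8.65 mm
δ = F/k = 27.6/3.7436 = 7.3726 mm
δ < δ_solid → spring does not go solid

NO, δ = 7.37 mm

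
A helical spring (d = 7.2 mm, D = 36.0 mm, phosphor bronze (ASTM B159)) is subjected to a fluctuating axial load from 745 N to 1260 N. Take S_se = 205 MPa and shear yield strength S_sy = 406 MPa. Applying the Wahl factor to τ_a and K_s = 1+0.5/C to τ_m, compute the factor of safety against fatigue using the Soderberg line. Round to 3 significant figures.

0.933

C = D/d = 36.0/7.2 = 5.0000; K_W = (4C−1)/(4C−4)+0.615/C = 1.3105; K_s = 1+0.5/C = 1.1000
F_a = (F_max−F_min)/2 = 257.5 N; F_m = (F_max+F_min)/2 = 1002.5 N
τ_a = K_W·8F_aD/(πd³) = 1.3105 × 63.244 = 82.882 MPa
τ_m = K_s·8F_mD/(πd³) = 1.1000 × 246.22 = 270.85 MPa
Soderberg: 1/n_f = τ_a/S_se + τ_m/S_sy = 82.882/205 + 270.85/406 = 0.40430 + 0.66711 = 1.0714
n_f = 1/1.0714 = 0.9333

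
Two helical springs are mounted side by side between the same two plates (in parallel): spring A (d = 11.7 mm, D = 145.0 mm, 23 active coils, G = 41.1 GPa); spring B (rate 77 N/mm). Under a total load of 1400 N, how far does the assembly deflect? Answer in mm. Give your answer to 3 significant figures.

k_A = Gd⁴/(8D³N_a) = (41.1×10³)(11.7⁴)/(8·145.0³·23) = 1.373 N/mm
Parallel: k_eq = 1.373 + 77 = 78.373 N/mm
δ = F/k_eq = 1400/78.373 = 17.863 mm

17.9 mm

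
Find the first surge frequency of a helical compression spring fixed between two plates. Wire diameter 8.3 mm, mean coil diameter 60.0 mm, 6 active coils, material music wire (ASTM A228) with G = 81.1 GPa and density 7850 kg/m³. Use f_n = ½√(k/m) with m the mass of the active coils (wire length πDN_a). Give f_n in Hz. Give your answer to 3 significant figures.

k = Gd⁴/(8D³N_a) = (81.1×10³)(8.3⁴)/(8·60.0³·6) = 37.123 N/mm = 37123 N/m
Wire length L = πDN_a = π·60.0·6 = 1131 mm
m = ρ·(πd²/4)·L = 7850 × 54.106×10⁻⁶ m² × 1.131 m = 0.48036 kg
f_n = ½√(k/m) = 0.5·√(37123/0.48036) = 0.5·√(77281) = 139 Hz

139 Hz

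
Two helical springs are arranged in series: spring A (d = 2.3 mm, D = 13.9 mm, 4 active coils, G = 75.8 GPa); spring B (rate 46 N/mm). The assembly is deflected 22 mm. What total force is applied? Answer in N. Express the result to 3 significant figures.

k_A = Gd⁴/(8D³N_a) = (75.8×10³)(2.3⁴)/(8·13.9³·4) = 24.682 N/mm
Series: 1/k_eq = 1/24.682 + 1/46 = 0.062254; k_eq = 16.063 N/mm
F = k_eq·δ = 16.063·22 = 353.39 N

353 N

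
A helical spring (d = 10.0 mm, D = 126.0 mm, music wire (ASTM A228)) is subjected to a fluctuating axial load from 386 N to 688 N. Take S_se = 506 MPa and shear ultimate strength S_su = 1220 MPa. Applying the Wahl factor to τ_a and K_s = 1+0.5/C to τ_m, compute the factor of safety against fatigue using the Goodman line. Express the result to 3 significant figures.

3.95

C = D/d = 126.0/10.0 = 12.6000; K_W = (4C−1)/(4C−4)+0.615/C = 1.1135; K_s = 1+0.5/C = 1.0397
F_a = (F_max−F_min)/2 = 151 N; F_m = (F_max+F_min)/2 = 537 N
τ_a = K_W·8F_aD/(πd³) = 1.1135 × 48.449 = 53.947 MPa
τ_m = K_s·8F_mD/(πd³) = 1.0397 × 172.3 = 179.14 MPa
Goodman: 1/n_f = τ_a/S_se + τ_m/S_su = 53.947/506 + 179.14/1220 = 0.10661 + 0.14683 = 0.25345
n_f = 1/0.25345 = 3.946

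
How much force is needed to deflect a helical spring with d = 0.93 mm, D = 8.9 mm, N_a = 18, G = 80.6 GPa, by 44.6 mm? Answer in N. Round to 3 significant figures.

k = Gd⁴/(8D³N_a) = (80.6×10³)(0.93⁴)/(8·8.9³·18) = 0.59393 N/mm
F = k·δ = 0.59393 × 44.6 = 26.489 N

26.5 N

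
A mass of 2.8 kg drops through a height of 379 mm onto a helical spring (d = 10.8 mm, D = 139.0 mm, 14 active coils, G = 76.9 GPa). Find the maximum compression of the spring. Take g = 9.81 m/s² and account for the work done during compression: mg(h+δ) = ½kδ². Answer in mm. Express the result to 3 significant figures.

85.7 mm

k = Gd⁴/(8D³N_a) = (76.9×10³)(10.8⁴)/(8·139.0³·14) = 3.4782 N/mm
W = mg = 2.8 × 9.81 = 27.468 N
½kδ² − Wδ − Wh = 0 → δ = (W + √(W² + 2kWh))/k
δ = (27.468 + √(754.49 + 72419.4))/3.4782 = (27.468 + 270.51)/3.4782 = 85.668 mm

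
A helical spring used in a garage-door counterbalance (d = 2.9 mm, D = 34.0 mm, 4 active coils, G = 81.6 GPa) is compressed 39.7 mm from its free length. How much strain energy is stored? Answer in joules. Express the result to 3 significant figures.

k = Gd⁴/(8D³N_a) = (81.6×10³)(2.9⁴)/(8·34.0³·4) = 4.5888 N/mm
U = ½kδ² = 0.5 × 4.5888 × 39.7² = 3616.2 N·mm = 3.6162 J

3.62 J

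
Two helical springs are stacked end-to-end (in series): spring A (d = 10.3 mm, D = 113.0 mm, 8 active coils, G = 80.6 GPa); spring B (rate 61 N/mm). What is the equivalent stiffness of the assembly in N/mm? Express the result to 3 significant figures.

k_A = Gd⁴/(8D³N_a) = (80.6×10³)(10.3⁴)/(8·113.0³·8) = 9.8236 N/mm
Series: 1/k_eq = 1/9.8236 + 1/61 = 0.11819; k_eq = 8.461 N/mm

8.46 N/mm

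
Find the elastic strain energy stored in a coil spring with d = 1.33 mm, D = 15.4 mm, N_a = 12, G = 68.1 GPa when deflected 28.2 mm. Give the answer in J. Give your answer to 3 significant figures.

0.242 J

k = Gd⁴/(8D³N_a) = (68.1×10³)(1.33⁴)/(8·15.4³·12) = 0.60774 N/mm
U = ½kδ² = 0.5 × 0.60774 × 28.2² = 241.65 N·mm = 0.24165 J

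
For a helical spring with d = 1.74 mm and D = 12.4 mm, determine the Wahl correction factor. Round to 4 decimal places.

C = D/d = 12.4/1.74 = 7.1264
K_W = (4C−1)/(4C−4) + 0.615/C = 27.506/24.506 + 0.0863 = 1.2087

1.2087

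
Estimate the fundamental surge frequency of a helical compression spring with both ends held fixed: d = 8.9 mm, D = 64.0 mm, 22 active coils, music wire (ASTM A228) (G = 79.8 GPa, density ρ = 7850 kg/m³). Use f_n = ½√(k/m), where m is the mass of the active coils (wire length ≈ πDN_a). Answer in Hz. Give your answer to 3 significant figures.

35.4 Hz

k = Gd⁴/(8D³N_a) = (79.8×10³)(8.9⁴)/(8·64.0³·22) = 10.852 N/mm = 10852 N/m
Wire length L = πDN_a = π·64.0·22 = 4423.4 mm
m = ρ·(πd²/4)·L = 7850 × 62.211×10⁻⁶ m² × 4.4234 m = 2.1602 kg
f_n = ½√(k/m) = 0.5·√(10852/2.1602) = 0.5·√(5023.6) = 35.439 Hz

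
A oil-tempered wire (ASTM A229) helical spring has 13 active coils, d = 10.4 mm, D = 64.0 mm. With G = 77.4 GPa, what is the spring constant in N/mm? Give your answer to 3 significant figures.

k = Gd⁴/(8D³N_a) = (77.4×10³ × 10.4⁴) / (8 × 64.0³ × 13)
  = 9.05471e+08 / 2.7263e+07 = 33.212 N/mm

33.2 N/mm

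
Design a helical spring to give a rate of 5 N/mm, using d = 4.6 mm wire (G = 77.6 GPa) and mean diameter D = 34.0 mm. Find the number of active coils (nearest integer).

N_a = Gd⁴/(8D³k) = (77.6×10³ × 4.6⁴)/(8 × 34.0³ × 5)
    = 3.47451e+07 / 1.57216e+06 = 22.1 → 22 coils

22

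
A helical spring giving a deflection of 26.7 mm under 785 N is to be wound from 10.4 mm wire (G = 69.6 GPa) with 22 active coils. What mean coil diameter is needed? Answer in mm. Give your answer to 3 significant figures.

Required rate k = F/δ = 785/26.7 = 29.401 N/mm
D = (Gd⁴/(8N_a·k))^(1/3) = (69.6×10³·10.4⁴/(8·22·29.401))^(1/3)
  = (157352)^(1/3) = 53.9872 mm

54.0 mm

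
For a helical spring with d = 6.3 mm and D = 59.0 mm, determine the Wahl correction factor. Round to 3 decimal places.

C = D/d = 59.0/6.3 = 9.3651
K_W = (4C−1)/(4C−4) + 0.615/C = 36.460/33.460 + 0.0657 = 1.1553

1.155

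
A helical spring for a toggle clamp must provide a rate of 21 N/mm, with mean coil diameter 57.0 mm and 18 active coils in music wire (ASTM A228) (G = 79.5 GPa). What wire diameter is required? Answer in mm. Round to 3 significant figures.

9.16 mm

d = (8D³N_a·k / G)^(1/4) = (8·57.0³·18·21 / (79.5×10³))^0.25
  = (7044.3)^0.25 = 9.1614 mm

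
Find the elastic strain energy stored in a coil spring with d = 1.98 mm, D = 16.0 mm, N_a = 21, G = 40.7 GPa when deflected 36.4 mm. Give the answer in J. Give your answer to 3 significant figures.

k = Gd⁴/(8D³N_a) = (40.7×10³)(1.98⁴)/(8·16.0³·21) = 0.90905 N/mm
U = ½kδ² = 0.5 × 0.90905 × 36.4² = 602.22 N·mm = 0.60222 J

0.602 J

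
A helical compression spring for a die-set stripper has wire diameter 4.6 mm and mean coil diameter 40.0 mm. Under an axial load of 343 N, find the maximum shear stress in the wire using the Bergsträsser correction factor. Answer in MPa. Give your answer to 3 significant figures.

Spring index C = D/d = 40.0/4.6 = 8.6957
K_B = (4C+2)/(4C−3) = 36.783/31.783 = 1.1573
τ₀ = 8FD/(πd³) = 8·343·40.0/(π·4.6³) = 109760/305.79 = 358.94 MPa
τ_max = K·τ₀ = 1.1573 × 358.94 = 415.41 MPa

415 MPa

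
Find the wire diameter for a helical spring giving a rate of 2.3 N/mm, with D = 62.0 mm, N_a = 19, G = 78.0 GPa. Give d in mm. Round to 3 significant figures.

d = (8D³N_a·k / G)^(1/4) = (8·62.0³·19·2.3 / (78.0×10³))^0.25
  = (1068.2)^0.25 = 5.7169 mm

5.72 mm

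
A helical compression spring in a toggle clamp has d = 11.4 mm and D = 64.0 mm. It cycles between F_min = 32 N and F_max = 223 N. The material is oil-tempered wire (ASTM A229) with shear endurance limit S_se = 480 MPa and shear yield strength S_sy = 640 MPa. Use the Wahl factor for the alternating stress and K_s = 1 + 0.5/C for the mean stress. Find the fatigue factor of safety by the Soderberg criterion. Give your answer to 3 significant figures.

C = D/d = 64.0/11.4 = 5.6140; K_W = (4C−1)/(4C−4)+0.615/C = 1.2721; K_s = 1+0.5/C = 1.0891
F_a = (F_max−F_min)/2 = 95.5 N; F_m = (F_max+F_min)/2 = 127.5 N
τ_a = K_W·8F_aD/(πd³) = 1.2721 × 10.505 = 13.364 MPa
τ_m = K_s·8F_mD/(πd³) = 1.0891 × 14.025 = 15.275 MPa
Soderberg: 1/n_f = τ_a/S_se + τ_m/S_sy = 13.364/480 + 15.275/640 = 0.02784 + 0.02387 = 0.051708
n_f = 1/0.051708 = 19.34

19.3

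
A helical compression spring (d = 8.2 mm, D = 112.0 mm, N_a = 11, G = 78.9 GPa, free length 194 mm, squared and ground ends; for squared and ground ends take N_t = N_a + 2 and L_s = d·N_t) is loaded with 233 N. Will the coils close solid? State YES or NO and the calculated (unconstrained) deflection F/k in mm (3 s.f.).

k = Gd⁴/(8D³N_a) = (78.9×10³)(8.2⁴)/(8·112.0³·11) = 2.8853 N/mm
N_t = 13; L_s = 8.2·13 = 106.6 mm; δ_solid = L₀ − L_s = 194 − 106.6 = 87.4 mm
δ = F/k = 233/2.8853 = 80.753 mm
δ < δ_solid → spring does not go solid

NO, δ = 80.8 mm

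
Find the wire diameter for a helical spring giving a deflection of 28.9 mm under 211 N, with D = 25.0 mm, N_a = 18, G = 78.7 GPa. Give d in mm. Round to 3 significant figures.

Required rate k = F/δ = 211/28.9 = 7.301 N/mm
d = (8D³N_a·k / G)^(1/4) = (8·25.0³·18·7.301 / (78.7×10³))^0.25
  = (208.73)^0.25 = 3.8010 mm

3.80 mm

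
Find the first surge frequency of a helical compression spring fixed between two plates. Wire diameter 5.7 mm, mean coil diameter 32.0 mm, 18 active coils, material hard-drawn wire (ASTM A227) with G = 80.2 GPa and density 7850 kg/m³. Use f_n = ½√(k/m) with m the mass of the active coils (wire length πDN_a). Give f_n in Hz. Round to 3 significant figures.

k = Gd⁴/(8D³N_a) = (80.2×10³)(5.7⁴)/(8·32.0³·18) = 17.942 N/mm = 17942 N/m
Wire length L = πDN_a = π·32.0·18 = 1809.6 mm
m = ρ·(πd²/4)·L = 7850 × 25.518×10⁻⁶ m² × 1.8096 m = 0.36248 kg
f_n = ½√(k/m) = 0.5·√(17942/0.36248) = 0.5·√(49497) = 111.24 Hz

111 Hz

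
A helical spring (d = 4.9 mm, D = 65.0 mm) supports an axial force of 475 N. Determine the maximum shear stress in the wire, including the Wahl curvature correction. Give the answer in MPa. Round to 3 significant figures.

Spring index C = D/d = 65.0/4.9 = 13.2653
K_W = (4C−1)/(4C−4) + 0.615/C = 52.061/49.061 + 0.0464 = 1.1075
τ₀ = 8FD/(πd³) = 8·475·65.0/(π·4.9³) = 247000/369.61 = 668.28 MPa
τ_max = K·τ₀ = 1.1075 × 668.28 = 740.13 MPa

740 MPa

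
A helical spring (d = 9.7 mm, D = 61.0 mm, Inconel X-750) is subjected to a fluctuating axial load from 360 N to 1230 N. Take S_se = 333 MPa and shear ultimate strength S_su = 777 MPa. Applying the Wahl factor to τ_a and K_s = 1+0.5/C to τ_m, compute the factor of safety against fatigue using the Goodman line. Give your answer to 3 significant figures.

C = D/d = 61.0/9.7 = 6.2887; K_W = (4C−1)/(4C−4)+0.615/C = 1.2396; K_s = 1+0.5/C = 1.0795
F_a = (F_max−F_min)/2 = 435 N; F_m = (F_max+F_min)/2 = 795 N
τ_a = K_W·8F_aD/(πd³) = 1.2396 × 74.036 = 91.776 MPa
τ_m = K_s·8F_mD/(πd³) = 1.0795 × 135.31 = 146.07 MPa
Goodman: 1/n_f = τ_a/S_se + τ_m/S_su = 91.776/333 + 146.07/777 = 0.27560 + 0.18799 = 0.46359
n_f = 1/0.46359 = 2.157

2.16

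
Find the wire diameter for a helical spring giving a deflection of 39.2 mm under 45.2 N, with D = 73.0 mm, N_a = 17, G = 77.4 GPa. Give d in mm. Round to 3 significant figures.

Required rate k = F/δ = 45.2/39.2 = 1.1531 N/mm
d = (8D³N_a·k / G)^(1/4) = (8·73.0³·17·1.1531 / (77.4×10³))^0.25
  = (788.17)^0.25 = 5.2985 mm

5.30 mm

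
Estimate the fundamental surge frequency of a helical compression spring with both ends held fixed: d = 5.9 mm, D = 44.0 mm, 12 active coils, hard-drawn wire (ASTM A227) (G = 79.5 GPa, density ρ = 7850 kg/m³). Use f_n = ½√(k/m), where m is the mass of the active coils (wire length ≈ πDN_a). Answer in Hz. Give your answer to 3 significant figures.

91.0 Hz

k = Gd⁴/(8D³N_a) = (79.5×10³)(5.9⁴)/(8·44.0³·12) = 11.78 N/mm = 11780 N/m
Wire length L = πDN_a = π·44.0·12 = 1658.8 mm
m = ρ·(πd²/4)·L = 7850 × 27.34×10⁻⁶ m² × 1.6588 m = 0.356 kg
f_n = ½√(k/m) = 0.5·√(11780/0.356) = 0.5·√(33090) = 90.953 Hz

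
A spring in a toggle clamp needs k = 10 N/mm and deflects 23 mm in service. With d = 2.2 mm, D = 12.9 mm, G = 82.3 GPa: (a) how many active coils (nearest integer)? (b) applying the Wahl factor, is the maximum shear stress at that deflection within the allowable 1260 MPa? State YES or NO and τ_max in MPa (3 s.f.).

N_a = Gd⁴/(8D³k) = (82.3×10³)(2.2⁴)/(8·12.9³·10) = 11.23 → N_a = 11
Actual rate k = Gd⁴/(8D³·11) = 10.206 N/mm
Working load F = kδ = 10.206·23 = 234.73 N
C = 12.9/2.2 = 5.8636; K_W = (4C−1)/(4C−4)+0.615/C = 1.2591
τ_max = K_W·8FD/(πd³) = 1.2591·724.15 = 911.77 MPa
τ_max ≤ 1260 MPa → acceptable

(a) 11 coils; (b) YES, τ_max = 912 MPa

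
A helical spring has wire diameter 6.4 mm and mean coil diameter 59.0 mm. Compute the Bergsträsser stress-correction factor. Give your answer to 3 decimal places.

1.148

C = D/d = 59.0/6.4 = 9.2188
K_B = (4C+2)/(4C−3) = 38.875/33.875 = 1.1476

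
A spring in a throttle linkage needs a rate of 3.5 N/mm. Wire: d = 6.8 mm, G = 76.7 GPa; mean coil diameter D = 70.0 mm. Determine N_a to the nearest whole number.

17

N_a = Gd⁴/(8D³k) = (76.7×10³ × 6.8⁴)/(8 × 70.0³ × 3.5)
    = 1.63995e+08 / 9.604e+06 = 17.08 → 17 coils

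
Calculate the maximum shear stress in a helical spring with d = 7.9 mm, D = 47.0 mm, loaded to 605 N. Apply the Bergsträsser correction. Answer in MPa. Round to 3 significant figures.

Spring index C = D/d = 47.0/7.9 = 5.9494
K_B = (4C+2)/(4C−3) = 25.797/20.797 = 1.2404
τ₀ = 8FD/(πd³) = 8·605·47.0/(π·7.9³) = 227480/1548.9 = 146.86 MPa
τ_max = K·τ₀ = 1.2404 × 146.86 = 182.17 MPa

182 MPa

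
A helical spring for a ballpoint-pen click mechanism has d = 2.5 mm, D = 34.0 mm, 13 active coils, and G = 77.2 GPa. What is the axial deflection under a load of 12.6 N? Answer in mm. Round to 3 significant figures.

k = Gd⁴/(8D³N_a) = (77.2×10³)(2.5⁴)/(8·34.0³·13) = 0.73775 N/mm
δ = F/k = 12.6 / 0.73775 = 17.079 mm

17.1 mm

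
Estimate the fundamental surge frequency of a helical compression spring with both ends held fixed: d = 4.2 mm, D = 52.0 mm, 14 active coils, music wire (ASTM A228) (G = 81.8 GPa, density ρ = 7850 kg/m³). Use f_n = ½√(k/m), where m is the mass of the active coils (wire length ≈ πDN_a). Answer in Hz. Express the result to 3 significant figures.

k = Gd⁴/(8D³N_a) = (81.8×10³)(4.2⁴)/(8·52.0³·14) = 1.6163 N/mm = 1616.3 N/m
Wire length L = πDN_a = π·52.0·14 = 2287.1 mm
m = ρ·(πd²/4)·L = 7850 × 13.854×10⁻⁶ m² × 2.2871 m = 0.24874 kg
f_n = ½√(k/m) = 0.5·√(1616.3/0.24874) = 0.5·√(6498) = 40.305 Hz

40.3 Hz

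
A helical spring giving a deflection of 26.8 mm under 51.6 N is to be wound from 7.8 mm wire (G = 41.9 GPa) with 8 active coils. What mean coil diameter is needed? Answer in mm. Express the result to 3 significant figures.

108 mm

Required rate k = F/δ = 51.6/26.8 = 1.9254 N/mm
D = (Gd⁴/(8N_a·k))^(1/3) = (41.9×10³·7.8⁴/(8·8·1.9254))^(1/3)
  = (1.25863e+06)^(1/3) = 107.9690 mm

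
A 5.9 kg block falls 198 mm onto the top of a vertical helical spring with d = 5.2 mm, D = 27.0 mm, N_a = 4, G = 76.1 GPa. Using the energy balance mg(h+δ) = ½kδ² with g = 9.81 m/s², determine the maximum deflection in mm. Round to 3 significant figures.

k = Gd⁴/(8D³N_a) = (76.1×10³)(5.2⁴)/(8·27.0³·4) = 88.34 N/mm
W = mg = 5.9 × 9.81 = 57.879 N
½kδ² − Wδ − Wh = 0 → δ = (W + √(W² + 2kWh))/k
δ = (57.879 + √(3350 + 2.02476e+06))/88.34 = (57.879 + 1424.1)/88.34 = 16.776 mm

16.8 mm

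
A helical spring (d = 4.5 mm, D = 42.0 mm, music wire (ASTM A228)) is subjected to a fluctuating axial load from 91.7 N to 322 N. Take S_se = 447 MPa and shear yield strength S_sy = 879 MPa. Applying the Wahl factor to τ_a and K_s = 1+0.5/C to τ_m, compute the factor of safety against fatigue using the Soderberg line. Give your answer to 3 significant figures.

C = D/d = 42.0/4.5 = 9.3333; K_W = (4C−1)/(4C−4)+0.615/C = 1.1559; K_s = 1+0.5/C = 1.0536
F_a = (F_max−F_min)/2 = 115.15 N; F_m = (F_max+F_min)/2 = 206.85 N
τ_a = K_W·8F_aD/(πd³) = 1.1559 × 135.15 = 156.22 MPa
τ_m = K_s·8F_mD/(πd³) = 1.0536 × 242.78 = 255.78 MPa
Soderberg: 1/n_f = τ_a/S_se + τ_m/S_sy = 156.22/447 + 255.78/879 = 0.34948 + 0.29099 = 0.64048
n_f = 1/0.64048 = 1.561

1.56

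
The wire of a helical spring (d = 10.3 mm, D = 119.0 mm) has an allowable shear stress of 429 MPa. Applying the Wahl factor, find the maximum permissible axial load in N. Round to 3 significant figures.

C = D/d = 119.0/10.3 = 11.5534
K_W = (4C−1)/(4C−4) + 0.615/C = 45.214/42.214 + 0.0532 = 1.1243
τ_max = K·8FD/(πd³) → F_max = τ_allow·πd³/(8DK)
F_max = 429·π·10.3³/(8·119.0·1.1243) = 1.4727e+06/1070.3 = 1375.9 N

1380 N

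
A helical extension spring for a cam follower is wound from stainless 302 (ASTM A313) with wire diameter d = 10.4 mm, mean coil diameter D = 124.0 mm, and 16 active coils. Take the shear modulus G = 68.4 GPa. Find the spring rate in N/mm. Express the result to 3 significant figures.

k = Gd⁴/(8D³N_a) = (68.4×10³ × 10.4⁴) / (8 × 124.0³ × 16)
  = 8.00183e+08 / 2.44048e+08 = 3.2788 N/mm

3.28 N/mm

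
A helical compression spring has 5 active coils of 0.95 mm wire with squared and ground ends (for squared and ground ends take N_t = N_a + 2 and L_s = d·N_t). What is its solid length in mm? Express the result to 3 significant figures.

6.65 mm

squared and ground ends: N_t = N_a + 2 = 5 + 2 = 7
L_s = d·N_t = 0.95 × 7 = 6.65 mm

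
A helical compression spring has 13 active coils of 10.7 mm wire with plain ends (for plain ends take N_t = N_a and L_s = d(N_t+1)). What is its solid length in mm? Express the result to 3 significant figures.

150 mm

plain ends: N_t = N_a = 13
L_s = d·(N_t+1) = 10.7 × 14 = 149.8 mm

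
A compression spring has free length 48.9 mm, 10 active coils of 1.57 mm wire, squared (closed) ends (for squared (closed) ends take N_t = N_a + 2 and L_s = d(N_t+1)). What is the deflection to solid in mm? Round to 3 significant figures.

28.5 mm

N_t = 12; L_s = 1.57·13 = 20.41 mm
δ_solid = L₀ − L_s = 48.9 − 20.41 = 28.49 mm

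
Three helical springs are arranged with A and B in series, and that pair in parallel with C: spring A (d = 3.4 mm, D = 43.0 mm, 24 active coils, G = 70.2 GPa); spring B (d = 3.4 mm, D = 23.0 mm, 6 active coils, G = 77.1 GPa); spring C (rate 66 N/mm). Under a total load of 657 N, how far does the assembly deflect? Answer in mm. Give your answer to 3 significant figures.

k_A = Gd⁴/(8D³N_a) = (70.2×10³)(3.4⁴)/(8·43.0³·24) = 0.61453 N/mm
k_B = Gd⁴/(8D³N_a) = (77.1×10³)(3.4⁴)/(8·23.0³·6) = 17.642 N/mm
Springs A,B series: k_AB = 1/(1/0.61453+1/17.642) = 0.59385 N/mm; parallel with C: k_eq = 0.59385+66 = 66.594 N/mm
δ = F/k_eq = 657/66.594 = 9.8658 mm

9.87 mm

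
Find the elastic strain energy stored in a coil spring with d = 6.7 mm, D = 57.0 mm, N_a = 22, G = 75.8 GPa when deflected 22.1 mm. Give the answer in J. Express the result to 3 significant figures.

1.14 J

k = Gd⁴/(8D³N_a) = (75.8×10³)(6.7⁴)/(8·57.0³·22) = 4.6863 N/mm
U = ½kδ² = 0.5 × 4.6863 × 22.1² = 1144.4 N·mm = 1.1444 J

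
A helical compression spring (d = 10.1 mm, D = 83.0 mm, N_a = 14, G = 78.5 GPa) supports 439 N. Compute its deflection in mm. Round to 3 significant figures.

k = Gd⁴/(8D³N_a) = (78.5×10³)(10.1⁴)/(8·83.0³·14) = 12.756 N/mm
δ = F/k = 439 / 12.756 = 34.416 mm

34.4 mm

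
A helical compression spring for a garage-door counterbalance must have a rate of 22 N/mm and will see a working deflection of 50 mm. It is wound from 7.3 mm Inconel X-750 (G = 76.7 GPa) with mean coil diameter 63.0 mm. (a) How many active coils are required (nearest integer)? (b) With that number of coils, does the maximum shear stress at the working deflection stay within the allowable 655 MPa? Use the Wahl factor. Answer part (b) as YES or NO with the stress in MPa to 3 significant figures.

(a) 5 coils; (b) YES, τ_max = 525 MPa

N_a = Gd⁴/(8D³k) = (76.7×10³)(7.3⁴)/(8·63.0³·22) = 4.949 → N_a = 5
Actual rate k = Gd⁴/(8D³·5) = 21.777 N/mm
Working load F = kδ = 21.777·50 = 1088.9 N
C = 63.0/7.3 = 8.6301; K_W = (4C−1)/(4C−4)+0.615/C = 1.1696
τ_max = K_W·8FD/(πd³) = 1.1696·449.04 = 525.18 MPa
τ_max ≤ 655 MPa → acceptable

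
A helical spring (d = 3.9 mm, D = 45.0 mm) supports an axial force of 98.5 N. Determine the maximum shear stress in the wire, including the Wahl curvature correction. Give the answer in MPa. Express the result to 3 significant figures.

Spring index C = D/d = 45.0/3.9 = 11.5385
K_W = (4C−1)/(4C−4) + 0.615/C = 45.154/42.154 + 0.0533 = 1.1245
τ₀ = 8FD/(πd³) = 8·98.5·45.0/(π·3.9³) = 35460/186.36 = 190.28 MPa
τ_max = K·τ₀ = 1.1245 × 190.28 = 213.96 MPa

214 MPa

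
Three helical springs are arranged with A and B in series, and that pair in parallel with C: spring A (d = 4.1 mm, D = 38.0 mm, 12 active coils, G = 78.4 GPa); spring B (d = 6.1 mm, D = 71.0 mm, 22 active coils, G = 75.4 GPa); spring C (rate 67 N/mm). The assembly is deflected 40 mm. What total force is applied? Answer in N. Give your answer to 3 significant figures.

2730 N

k_A = Gd⁴/(8D³N_a) = (78.4×10³)(4.1⁴)/(8·38.0³·12) = 4.2056 N/mm
k_B = Gd⁴/(8D³N_a) = (75.4×10³)(6.1⁴)/(8·71.0³·22) = 1.6573 N/mm
Springs A,B series: k_AB = 1/(1/4.2056+1/1.6573) = 1.1888 N/mm; parallel with C: k_eq = 1.1888+67 = 68.189 N/mm
F = k_eq·δ = 68.189·40 = 2727.6 N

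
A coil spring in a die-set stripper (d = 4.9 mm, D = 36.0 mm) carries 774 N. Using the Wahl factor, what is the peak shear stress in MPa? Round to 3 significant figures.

725 MPa

Spring index C = D/d = 36.0/4.9 = 7.3469
K_W = (4C−1)/(4C−4) + 0.615/C = 28.388/25.388 + 0.0837 = 1.2019
τ₀ = 8FD/(πd³) = 8·774·36.0/(π·4.9³) = 222912/369.61 = 603.11 MPa
τ_max = K·τ₀ = 1.2019 × 603.11 = 724.86 MPa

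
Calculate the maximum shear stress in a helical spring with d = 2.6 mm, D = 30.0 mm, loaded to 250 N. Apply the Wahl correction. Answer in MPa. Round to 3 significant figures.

Spring index C = D/d = 30.0/2.6 = 11.5385
K_W = (4C−1)/(4C−4) + 0.615/C = 45.154/42.154 + 0.0533 = 1.1245
τ₀ = 8FD/(πd³) = 8·250·30.0/(π·2.6³) = 60000/55.217 = 1086.6 MPa
τ_max = K·τ₀ = 1.1245 × 1086.6 = 1221.9 MPa

1220 MPa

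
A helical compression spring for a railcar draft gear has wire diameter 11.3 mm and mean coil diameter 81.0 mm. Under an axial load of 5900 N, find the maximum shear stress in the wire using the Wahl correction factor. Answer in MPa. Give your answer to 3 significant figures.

1020 MPa

Spring index C = D/d = 81.0/11.3 = 7.1681
K_W = (4C−1)/(4C−4) + 0.615/C = 27.673/24.673 + 0.0858 = 1.2074
τ₀ = 8FD/(πd³) = 8·5900·81.0/(π·11.3³) = 3.8232e+06/4533 = 843.42 MPa
τ_max = K·τ₀ = 1.2074 × 843.42 = 1018.3 MPa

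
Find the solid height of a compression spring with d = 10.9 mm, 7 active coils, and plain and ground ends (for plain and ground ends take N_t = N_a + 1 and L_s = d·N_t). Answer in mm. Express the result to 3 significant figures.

plain and ground ends: N_t = N_a + 1 = 7 + 1 = 8
L_s = d·N_t = 10.9 × 8 = 87.2 mm

87.2 mm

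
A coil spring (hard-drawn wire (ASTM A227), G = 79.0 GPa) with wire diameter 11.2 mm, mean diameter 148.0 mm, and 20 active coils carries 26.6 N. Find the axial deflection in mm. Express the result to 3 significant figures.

k = Gd⁴/(8D³N_a) = (79.0×10³)(11.2⁴)/(8·148.0³·20) = 2.3966 N/mm
δ = F/k = 26.6 / 2.3966 = 11.099 mm

11.1 mm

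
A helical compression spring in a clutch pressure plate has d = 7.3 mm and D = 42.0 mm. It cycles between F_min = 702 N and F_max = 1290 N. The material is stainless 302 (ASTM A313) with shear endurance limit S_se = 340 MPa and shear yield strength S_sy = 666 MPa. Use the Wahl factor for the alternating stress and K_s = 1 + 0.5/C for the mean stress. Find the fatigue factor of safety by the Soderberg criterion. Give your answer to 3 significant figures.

1.34

C = D/d = 42.0/7.3 = 5.7534; K_W = (4C−1)/(4C−4)+0.615/C = 1.2647; K_s = 1+0.5/C = 1.0869
F_a = (F_max−F_min)/2 = 294 N; F_m = (F_max+F_min)/2 = 996 N
τ_a = K_W·8F_aD/(πd³) = 1.2647 × 80.829 = 102.22 MPa
τ_m = K_s·8F_mD/(πd³) = 1.0869 × 273.83 = 297.63 MPa
Soderberg: 1/n_f = τ_a/S_se + τ_m/S_sy = 102.22/340 + 297.63/666 = 0.30065 + 0.44689 = 0.74754
n_f = 1/0.74754 = 1.338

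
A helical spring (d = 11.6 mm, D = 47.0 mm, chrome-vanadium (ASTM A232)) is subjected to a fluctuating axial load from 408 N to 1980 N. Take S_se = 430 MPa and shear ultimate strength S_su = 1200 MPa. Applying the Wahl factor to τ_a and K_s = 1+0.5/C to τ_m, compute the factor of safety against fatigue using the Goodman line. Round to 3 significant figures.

3.55

C = D/d = 47.0/11.6 = 4.0517; K_W = (4C−1)/(4C−4)+0.615/C = 1.3975; K_s = 1+0.5/C = 1.1234
F_a = (F_max−F_min)/2 = 786 N; F_m = (F_max+F_min)/2 = 1194 N
τ_a = K_W·8F_aD/(πd³) = 1.3975 × 60.268 = 84.227 MPa
τ_m = K_s·8F_mD/(πd³) = 1.1234 × 91.552 = 102.85 MPa
Goodman: 1/n_f = τ_a/S_se + τ_m/S_su = 84.227/430 + 102.85/1200 = 0.19588 + 0.08571 = 0.28159
n_f = 1/0.28159 = 3.551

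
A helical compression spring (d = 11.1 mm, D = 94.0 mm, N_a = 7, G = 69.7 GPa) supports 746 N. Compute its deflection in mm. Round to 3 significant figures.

32.8 mm

k = Gd⁴/(8D³N_a) = (69.7×10³)(11.1⁴)/(8·94.0³·7) = 22.749 N/mm
δ = F/k = 746 / 22.749 = 32.793 mm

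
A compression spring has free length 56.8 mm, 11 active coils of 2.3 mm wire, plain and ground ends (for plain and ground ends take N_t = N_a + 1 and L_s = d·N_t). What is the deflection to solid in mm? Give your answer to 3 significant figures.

N_t = 12; L_s = 2.3·12 = 27.6 mm
δ_solid = L₀ − L_s = 56.8 − 27.6 = 29.2 mm

29.2 mm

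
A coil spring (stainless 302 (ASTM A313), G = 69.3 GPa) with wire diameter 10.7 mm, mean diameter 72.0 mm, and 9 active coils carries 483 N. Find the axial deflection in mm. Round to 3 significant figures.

k = Gd⁴/(8D³N_a) = (69.3×10³)(10.7⁴)/(8·72.0³·9) = 33.802 N/mm
δ = F/k = 483 / 33.802 = 14.289 mm

14.3 mm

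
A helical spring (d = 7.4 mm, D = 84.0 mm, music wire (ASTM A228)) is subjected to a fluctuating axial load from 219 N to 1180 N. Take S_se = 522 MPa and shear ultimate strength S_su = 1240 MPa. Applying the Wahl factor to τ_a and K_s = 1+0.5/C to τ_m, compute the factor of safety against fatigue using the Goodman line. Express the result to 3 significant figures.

1.17

C = D/d = 84.0/7.4 = 11.3514; K_W = (4C−1)/(4C−4)+0.615/C = 1.1266; K_s = 1+0.5/C = 1.0440
F_a = (F_max−F_min)/2 = 480.5 N; F_m = (F_max+F_min)/2 = 699.5 N
τ_a = K_W·8F_aD/(πd³) = 1.1266 × 253.64 = 285.76 MPa
τ_m = K_s·8F_mD/(πd³) = 1.0440 × 369.24 = 385.51 MPa
Goodman: 1/n_f = τ_a/S_se + τ_m/S_su = 285.76/522 + 385.51/1240 = 0.54743 + 0.31089 = 0.85832
n_f = 1/0.85832 = 1.165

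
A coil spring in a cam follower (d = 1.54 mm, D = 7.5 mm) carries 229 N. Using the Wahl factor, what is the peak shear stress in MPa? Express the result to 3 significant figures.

1580 MPa

Spring index C = D/d = 7.5/1.54 = 4.8701
K_W = (4C−1)/(4C−4) + 0.615/C = 18.481/15.481 + 0.1263 = 1.3201
τ₀ = 8FD/(πd³) = 8·229·7.5/(π·1.54³) = 13740/11.474 = 1197.5 MPa
τ_max = K·τ₀ = 1.3201 × 1197.5 = 1580.8 MPa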